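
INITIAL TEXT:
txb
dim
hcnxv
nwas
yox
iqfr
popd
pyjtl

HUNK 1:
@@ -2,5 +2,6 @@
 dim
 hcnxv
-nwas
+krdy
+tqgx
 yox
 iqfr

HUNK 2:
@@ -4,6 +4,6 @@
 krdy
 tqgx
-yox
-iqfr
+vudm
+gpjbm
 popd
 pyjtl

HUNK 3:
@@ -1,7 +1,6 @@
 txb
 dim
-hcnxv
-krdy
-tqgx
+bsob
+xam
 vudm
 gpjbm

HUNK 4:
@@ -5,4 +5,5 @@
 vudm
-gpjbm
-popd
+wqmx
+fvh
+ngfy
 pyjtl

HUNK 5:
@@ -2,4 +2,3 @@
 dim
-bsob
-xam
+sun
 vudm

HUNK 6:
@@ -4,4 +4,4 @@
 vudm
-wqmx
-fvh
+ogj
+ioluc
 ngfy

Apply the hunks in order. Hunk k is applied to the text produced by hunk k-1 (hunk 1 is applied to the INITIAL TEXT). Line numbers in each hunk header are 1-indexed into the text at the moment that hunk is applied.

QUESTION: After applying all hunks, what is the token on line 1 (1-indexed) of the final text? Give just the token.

Hunk 1: at line 2 remove [nwas] add [krdy,tqgx] -> 9 lines: txb dim hcnxv krdy tqgx yox iqfr popd pyjtl
Hunk 2: at line 4 remove [yox,iqfr] add [vudm,gpjbm] -> 9 lines: txb dim hcnxv krdy tqgx vudm gpjbm popd pyjtl
Hunk 3: at line 1 remove [hcnxv,krdy,tqgx] add [bsob,xam] -> 8 lines: txb dim bsob xam vudm gpjbm popd pyjtl
Hunk 4: at line 5 remove [gpjbm,popd] add [wqmx,fvh,ngfy] -> 9 lines: txb dim bsob xam vudm wqmx fvh ngfy pyjtl
Hunk 5: at line 2 remove [bsob,xam] add [sun] -> 8 lines: txb dim sun vudm wqmx fvh ngfy pyjtl
Hunk 6: at line 4 remove [wqmx,fvh] add [ogj,ioluc] -> 8 lines: txb dim sun vudm ogj ioluc ngfy pyjtl
Final line 1: txb

Answer: txb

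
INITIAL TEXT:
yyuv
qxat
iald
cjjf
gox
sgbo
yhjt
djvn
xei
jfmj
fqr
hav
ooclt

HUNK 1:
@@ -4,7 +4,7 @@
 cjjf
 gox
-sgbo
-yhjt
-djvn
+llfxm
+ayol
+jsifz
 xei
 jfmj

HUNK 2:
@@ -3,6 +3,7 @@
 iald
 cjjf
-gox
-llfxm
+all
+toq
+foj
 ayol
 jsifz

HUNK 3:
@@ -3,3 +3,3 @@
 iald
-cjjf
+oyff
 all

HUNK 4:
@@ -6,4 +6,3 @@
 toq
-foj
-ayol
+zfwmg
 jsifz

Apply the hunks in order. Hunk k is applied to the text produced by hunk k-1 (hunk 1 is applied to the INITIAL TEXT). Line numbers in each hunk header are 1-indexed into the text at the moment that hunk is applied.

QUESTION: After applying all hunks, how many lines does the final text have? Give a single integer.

Answer: 13

Derivation:
Hunk 1: at line 4 remove [sgbo,yhjt,djvn] add [llfxm,ayol,jsifz] -> 13 lines: yyuv qxat iald cjjf gox llfxm ayol jsifz xei jfmj fqr hav ooclt
Hunk 2: at line 3 remove [gox,llfxm] add [all,toq,foj] -> 14 lines: yyuv qxat iald cjjf all toq foj ayol jsifz xei jfmj fqr hav ooclt
Hunk 3: at line 3 remove [cjjf] add [oyff] -> 14 lines: yyuv qxat iald oyff all toq foj ayol jsifz xei jfmj fqr hav ooclt
Hunk 4: at line 6 remove [foj,ayol] add [zfwmg] -> 13 lines: yyuv qxat iald oyff all toq zfwmg jsifz xei jfmj fqr hav ooclt
Final line count: 13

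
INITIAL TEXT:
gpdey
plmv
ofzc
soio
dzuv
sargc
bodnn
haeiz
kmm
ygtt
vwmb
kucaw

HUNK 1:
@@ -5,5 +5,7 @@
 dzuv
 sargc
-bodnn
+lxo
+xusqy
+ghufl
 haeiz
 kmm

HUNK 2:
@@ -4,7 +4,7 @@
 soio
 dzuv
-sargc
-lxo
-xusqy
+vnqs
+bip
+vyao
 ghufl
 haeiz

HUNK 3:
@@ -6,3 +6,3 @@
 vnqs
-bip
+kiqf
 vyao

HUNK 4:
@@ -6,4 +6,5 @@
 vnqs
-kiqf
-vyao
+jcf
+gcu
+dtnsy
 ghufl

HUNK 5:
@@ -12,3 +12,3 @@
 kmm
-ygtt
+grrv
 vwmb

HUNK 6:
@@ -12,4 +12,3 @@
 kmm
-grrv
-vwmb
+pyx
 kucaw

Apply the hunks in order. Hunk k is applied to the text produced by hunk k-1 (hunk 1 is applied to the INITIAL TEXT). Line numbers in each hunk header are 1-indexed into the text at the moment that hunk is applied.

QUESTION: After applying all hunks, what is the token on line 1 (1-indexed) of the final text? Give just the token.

Hunk 1: at line 5 remove [bodnn] add [lxo,xusqy,ghufl] -> 14 lines: gpdey plmv ofzc soio dzuv sargc lxo xusqy ghufl haeiz kmm ygtt vwmb kucaw
Hunk 2: at line 4 remove [sargc,lxo,xusqy] add [vnqs,bip,vyao] -> 14 lines: gpdey plmv ofzc soio dzuv vnqs bip vyao ghufl haeiz kmm ygtt vwmb kucaw
Hunk 3: at line 6 remove [bip] add [kiqf] -> 14 lines: gpdey plmv ofzc soio dzuv vnqs kiqf vyao ghufl haeiz kmm ygtt vwmb kucaw
Hunk 4: at line 6 remove [kiqf,vyao] add [jcf,gcu,dtnsy] -> 15 lines: gpdey plmv ofzc soio dzuv vnqs jcf gcu dtnsy ghufl haeiz kmm ygtt vwmb kucaw
Hunk 5: at line 12 remove [ygtt] add [grrv] -> 15 lines: gpdey plmv ofzc soio dzuv vnqs jcf gcu dtnsy ghufl haeiz kmm grrv vwmb kucaw
Hunk 6: at line 12 remove [grrv,vwmb] add [pyx] -> 14 lines: gpdey plmv ofzc soio dzuv vnqs jcf gcu dtnsy ghufl haeiz kmm pyx kucaw
Final line 1: gpdey

Answer: gpdey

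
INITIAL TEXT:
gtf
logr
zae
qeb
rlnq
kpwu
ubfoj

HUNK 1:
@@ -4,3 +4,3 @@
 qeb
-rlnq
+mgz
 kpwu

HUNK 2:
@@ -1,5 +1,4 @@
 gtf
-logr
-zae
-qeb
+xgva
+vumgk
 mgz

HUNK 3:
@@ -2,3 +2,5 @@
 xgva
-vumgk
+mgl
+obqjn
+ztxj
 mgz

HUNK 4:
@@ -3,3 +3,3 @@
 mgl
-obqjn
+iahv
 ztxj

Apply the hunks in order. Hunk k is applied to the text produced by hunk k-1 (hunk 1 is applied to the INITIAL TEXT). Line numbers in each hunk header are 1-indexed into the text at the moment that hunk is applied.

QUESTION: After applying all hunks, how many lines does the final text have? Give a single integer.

Answer: 8

Derivation:
Hunk 1: at line 4 remove [rlnq] add [mgz] -> 7 lines: gtf logr zae qeb mgz kpwu ubfoj
Hunk 2: at line 1 remove [logr,zae,qeb] add [xgva,vumgk] -> 6 lines: gtf xgva vumgk mgz kpwu ubfoj
Hunk 3: at line 2 remove [vumgk] add [mgl,obqjn,ztxj] -> 8 lines: gtf xgva mgl obqjn ztxj mgz kpwu ubfoj
Hunk 4: at line 3 remove [obqjn] add [iahv] -> 8 lines: gtf xgva mgl iahv ztxj mgz kpwu ubfoj
Final line count: 8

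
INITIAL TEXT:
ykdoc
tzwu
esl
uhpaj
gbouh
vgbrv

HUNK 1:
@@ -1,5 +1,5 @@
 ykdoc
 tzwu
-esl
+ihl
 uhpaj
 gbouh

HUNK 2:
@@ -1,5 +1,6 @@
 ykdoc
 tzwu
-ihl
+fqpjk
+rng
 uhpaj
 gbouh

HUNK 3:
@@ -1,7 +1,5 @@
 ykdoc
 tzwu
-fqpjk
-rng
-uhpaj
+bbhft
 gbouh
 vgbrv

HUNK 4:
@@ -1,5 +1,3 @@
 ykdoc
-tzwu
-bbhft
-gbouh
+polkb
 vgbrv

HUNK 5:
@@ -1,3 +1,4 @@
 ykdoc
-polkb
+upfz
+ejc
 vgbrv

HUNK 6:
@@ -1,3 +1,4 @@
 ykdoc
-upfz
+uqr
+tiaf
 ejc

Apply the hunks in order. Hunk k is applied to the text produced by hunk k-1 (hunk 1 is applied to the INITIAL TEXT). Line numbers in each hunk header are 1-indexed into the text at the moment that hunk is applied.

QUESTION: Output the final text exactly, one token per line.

Answer: ykdoc
uqr
tiaf
ejc
vgbrv

Derivation:
Hunk 1: at line 1 remove [esl] add [ihl] -> 6 lines: ykdoc tzwu ihl uhpaj gbouh vgbrv
Hunk 2: at line 1 remove [ihl] add [fqpjk,rng] -> 7 lines: ykdoc tzwu fqpjk rng uhpaj gbouh vgbrv
Hunk 3: at line 1 remove [fqpjk,rng,uhpaj] add [bbhft] -> 5 lines: ykdoc tzwu bbhft gbouh vgbrv
Hunk 4: at line 1 remove [tzwu,bbhft,gbouh] add [polkb] -> 3 lines: ykdoc polkb vgbrv
Hunk 5: at line 1 remove [polkb] add [upfz,ejc] -> 4 lines: ykdoc upfz ejc vgbrv
Hunk 6: at line 1 remove [upfz] add [uqr,tiaf] -> 5 lines: ykdoc uqr tiaf ejc vgbrv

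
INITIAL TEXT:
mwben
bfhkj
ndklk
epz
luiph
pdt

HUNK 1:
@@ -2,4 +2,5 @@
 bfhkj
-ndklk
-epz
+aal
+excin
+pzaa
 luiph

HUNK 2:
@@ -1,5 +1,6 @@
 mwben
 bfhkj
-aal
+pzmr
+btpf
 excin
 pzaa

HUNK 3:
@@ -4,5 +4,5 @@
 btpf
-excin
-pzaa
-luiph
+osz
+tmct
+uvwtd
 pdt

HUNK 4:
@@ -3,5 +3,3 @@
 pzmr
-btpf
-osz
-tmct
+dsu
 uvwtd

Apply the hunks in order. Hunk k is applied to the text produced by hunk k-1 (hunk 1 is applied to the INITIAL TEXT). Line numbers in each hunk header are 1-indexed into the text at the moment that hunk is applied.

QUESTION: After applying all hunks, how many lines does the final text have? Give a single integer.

Hunk 1: at line 2 remove [ndklk,epz] add [aal,excin,pzaa] -> 7 lines: mwben bfhkj aal excin pzaa luiph pdt
Hunk 2: at line 1 remove [aal] add [pzmr,btpf] -> 8 lines: mwben bfhkj pzmr btpf excin pzaa luiph pdt
Hunk 3: at line 4 remove [excin,pzaa,luiph] add [osz,tmct,uvwtd] -> 8 lines: mwben bfhkj pzmr btpf osz tmct uvwtd pdt
Hunk 4: at line 3 remove [btpf,osz,tmct] add [dsu] -> 6 lines: mwben bfhkj pzmr dsu uvwtd pdt
Final line count: 6

Answer: 6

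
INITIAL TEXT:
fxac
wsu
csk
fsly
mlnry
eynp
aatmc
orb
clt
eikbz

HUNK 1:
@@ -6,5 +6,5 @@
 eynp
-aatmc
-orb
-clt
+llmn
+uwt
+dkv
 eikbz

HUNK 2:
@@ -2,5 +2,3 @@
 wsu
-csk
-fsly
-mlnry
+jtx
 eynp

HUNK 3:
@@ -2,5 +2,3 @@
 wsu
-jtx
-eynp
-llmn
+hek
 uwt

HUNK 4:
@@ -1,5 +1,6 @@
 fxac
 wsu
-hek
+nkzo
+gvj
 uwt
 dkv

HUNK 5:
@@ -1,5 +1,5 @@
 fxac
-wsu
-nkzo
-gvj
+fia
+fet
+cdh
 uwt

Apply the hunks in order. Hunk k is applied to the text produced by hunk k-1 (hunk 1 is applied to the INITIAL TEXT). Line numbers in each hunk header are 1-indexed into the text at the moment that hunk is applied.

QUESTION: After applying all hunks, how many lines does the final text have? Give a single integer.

Hunk 1: at line 6 remove [aatmc,orb,clt] add [llmn,uwt,dkv] -> 10 lines: fxac wsu csk fsly mlnry eynp llmn uwt dkv eikbz
Hunk 2: at line 2 remove [csk,fsly,mlnry] add [jtx] -> 8 lines: fxac wsu jtx eynp llmn uwt dkv eikbz
Hunk 3: at line 2 remove [jtx,eynp,llmn] add [hek] -> 6 lines: fxac wsu hek uwt dkv eikbz
Hunk 4: at line 1 remove [hek] add [nkzo,gvj] -> 7 lines: fxac wsu nkzo gvj uwt dkv eikbz
Hunk 5: at line 1 remove [wsu,nkzo,gvj] add [fia,fet,cdh] -> 7 lines: fxac fia fet cdh uwt dkv eikbz
Final line count: 7

Answer: 7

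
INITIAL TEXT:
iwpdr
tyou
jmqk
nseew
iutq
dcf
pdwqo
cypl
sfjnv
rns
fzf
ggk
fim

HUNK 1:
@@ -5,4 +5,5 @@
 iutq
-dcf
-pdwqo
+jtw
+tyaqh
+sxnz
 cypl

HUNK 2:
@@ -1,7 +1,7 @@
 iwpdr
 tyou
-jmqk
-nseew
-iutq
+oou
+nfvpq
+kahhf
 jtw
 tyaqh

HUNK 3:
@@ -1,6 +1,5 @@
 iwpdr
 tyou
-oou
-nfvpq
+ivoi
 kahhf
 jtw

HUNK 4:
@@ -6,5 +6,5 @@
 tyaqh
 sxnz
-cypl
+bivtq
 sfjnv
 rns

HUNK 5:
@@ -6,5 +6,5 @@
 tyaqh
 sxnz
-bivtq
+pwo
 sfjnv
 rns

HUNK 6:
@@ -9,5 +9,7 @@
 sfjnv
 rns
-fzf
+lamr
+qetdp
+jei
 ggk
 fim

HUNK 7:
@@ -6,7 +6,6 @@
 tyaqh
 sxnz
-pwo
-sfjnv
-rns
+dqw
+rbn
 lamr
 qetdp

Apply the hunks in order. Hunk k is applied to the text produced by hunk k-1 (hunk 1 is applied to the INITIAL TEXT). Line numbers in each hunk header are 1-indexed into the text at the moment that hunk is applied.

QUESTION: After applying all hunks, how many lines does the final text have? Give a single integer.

Hunk 1: at line 5 remove [dcf,pdwqo] add [jtw,tyaqh,sxnz] -> 14 lines: iwpdr tyou jmqk nseew iutq jtw tyaqh sxnz cypl sfjnv rns fzf ggk fim
Hunk 2: at line 1 remove [jmqk,nseew,iutq] add [oou,nfvpq,kahhf] -> 14 lines: iwpdr tyou oou nfvpq kahhf jtw tyaqh sxnz cypl sfjnv rns fzf ggk fim
Hunk 3: at line 1 remove [oou,nfvpq] add [ivoi] -> 13 lines: iwpdr tyou ivoi kahhf jtw tyaqh sxnz cypl sfjnv rns fzf ggk fim
Hunk 4: at line 6 remove [cypl] add [bivtq] -> 13 lines: iwpdr tyou ivoi kahhf jtw tyaqh sxnz bivtq sfjnv rns fzf ggk fim
Hunk 5: at line 6 remove [bivtq] add [pwo] -> 13 lines: iwpdr tyou ivoi kahhf jtw tyaqh sxnz pwo sfjnv rns fzf ggk fim
Hunk 6: at line 9 remove [fzf] add [lamr,qetdp,jei] -> 15 lines: iwpdr tyou ivoi kahhf jtw tyaqh sxnz pwo sfjnv rns lamr qetdp jei ggk fim
Hunk 7: at line 6 remove [pwo,sfjnv,rns] add [dqw,rbn] -> 14 lines: iwpdr tyou ivoi kahhf jtw tyaqh sxnz dqw rbn lamr qetdp jei ggk fim
Final line count: 14

Answer: 14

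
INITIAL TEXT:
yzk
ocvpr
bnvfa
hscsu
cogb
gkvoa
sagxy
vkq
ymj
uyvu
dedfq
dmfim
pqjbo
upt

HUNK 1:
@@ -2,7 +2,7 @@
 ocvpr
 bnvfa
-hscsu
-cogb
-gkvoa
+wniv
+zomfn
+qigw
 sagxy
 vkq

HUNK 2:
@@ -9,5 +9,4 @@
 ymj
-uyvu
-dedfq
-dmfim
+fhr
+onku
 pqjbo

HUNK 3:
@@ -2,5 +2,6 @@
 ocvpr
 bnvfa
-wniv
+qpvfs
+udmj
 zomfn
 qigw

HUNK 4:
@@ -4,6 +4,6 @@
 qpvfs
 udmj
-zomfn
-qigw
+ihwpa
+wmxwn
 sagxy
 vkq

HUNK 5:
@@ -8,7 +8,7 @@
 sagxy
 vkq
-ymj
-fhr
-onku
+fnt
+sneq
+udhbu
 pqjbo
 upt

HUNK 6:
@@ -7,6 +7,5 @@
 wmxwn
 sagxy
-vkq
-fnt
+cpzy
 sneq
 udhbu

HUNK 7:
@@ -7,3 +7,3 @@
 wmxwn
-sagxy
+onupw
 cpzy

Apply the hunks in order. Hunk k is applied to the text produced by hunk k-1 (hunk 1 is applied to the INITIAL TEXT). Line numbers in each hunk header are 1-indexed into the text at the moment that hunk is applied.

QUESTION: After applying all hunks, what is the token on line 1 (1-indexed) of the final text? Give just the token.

Answer: yzk

Derivation:
Hunk 1: at line 2 remove [hscsu,cogb,gkvoa] add [wniv,zomfn,qigw] -> 14 lines: yzk ocvpr bnvfa wniv zomfn qigw sagxy vkq ymj uyvu dedfq dmfim pqjbo upt
Hunk 2: at line 9 remove [uyvu,dedfq,dmfim] add [fhr,onku] -> 13 lines: yzk ocvpr bnvfa wniv zomfn qigw sagxy vkq ymj fhr onku pqjbo upt
Hunk 3: at line 2 remove [wniv] add [qpvfs,udmj] -> 14 lines: yzk ocvpr bnvfa qpvfs udmj zomfn qigw sagxy vkq ymj fhr onku pqjbo upt
Hunk 4: at line 4 remove [zomfn,qigw] add [ihwpa,wmxwn] -> 14 lines: yzk ocvpr bnvfa qpvfs udmj ihwpa wmxwn sagxy vkq ymj fhr onku pqjbo upt
Hunk 5: at line 8 remove [ymj,fhr,onku] add [fnt,sneq,udhbu] -> 14 lines: yzk ocvpr bnvfa qpvfs udmj ihwpa wmxwn sagxy vkq fnt sneq udhbu pqjbo upt
Hunk 6: at line 7 remove [vkq,fnt] add [cpzy] -> 13 lines: yzk ocvpr bnvfa qpvfs udmj ihwpa wmxwn sagxy cpzy sneq udhbu pqjbo upt
Hunk 7: at line 7 remove [sagxy] add [onupw] -> 13 lines: yzk ocvpr bnvfa qpvfs udmj ihwpa wmxwn onupw cpzy sneq udhbu pqjbo upt
Final line 1: yzk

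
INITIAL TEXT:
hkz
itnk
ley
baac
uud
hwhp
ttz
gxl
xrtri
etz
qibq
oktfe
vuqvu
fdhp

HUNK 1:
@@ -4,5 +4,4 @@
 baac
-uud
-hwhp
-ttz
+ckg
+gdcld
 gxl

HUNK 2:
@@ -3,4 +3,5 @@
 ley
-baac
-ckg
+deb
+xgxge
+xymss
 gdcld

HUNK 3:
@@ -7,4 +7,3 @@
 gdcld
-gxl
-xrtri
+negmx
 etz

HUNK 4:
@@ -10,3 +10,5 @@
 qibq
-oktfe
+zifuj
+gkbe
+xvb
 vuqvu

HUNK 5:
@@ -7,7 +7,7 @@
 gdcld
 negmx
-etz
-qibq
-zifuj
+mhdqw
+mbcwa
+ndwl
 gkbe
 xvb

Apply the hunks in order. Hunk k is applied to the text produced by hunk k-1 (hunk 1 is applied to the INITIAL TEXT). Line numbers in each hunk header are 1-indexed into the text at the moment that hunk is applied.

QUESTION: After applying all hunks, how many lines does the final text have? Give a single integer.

Answer: 15

Derivation:
Hunk 1: at line 4 remove [uud,hwhp,ttz] add [ckg,gdcld] -> 13 lines: hkz itnk ley baac ckg gdcld gxl xrtri etz qibq oktfe vuqvu fdhp
Hunk 2: at line 3 remove [baac,ckg] add [deb,xgxge,xymss] -> 14 lines: hkz itnk ley deb xgxge xymss gdcld gxl xrtri etz qibq oktfe vuqvu fdhp
Hunk 3: at line 7 remove [gxl,xrtri] add [negmx] -> 13 lines: hkz itnk ley deb xgxge xymss gdcld negmx etz qibq oktfe vuqvu fdhp
Hunk 4: at line 10 remove [oktfe] add [zifuj,gkbe,xvb] -> 15 lines: hkz itnk ley deb xgxge xymss gdcld negmx etz qibq zifuj gkbe xvb vuqvu fdhp
Hunk 5: at line 7 remove [etz,qibq,zifuj] add [mhdqw,mbcwa,ndwl] -> 15 lines: hkz itnk ley deb xgxge xymss gdcld negmx mhdqw mbcwa ndwl gkbe xvb vuqvu fdhp
Final line count: 15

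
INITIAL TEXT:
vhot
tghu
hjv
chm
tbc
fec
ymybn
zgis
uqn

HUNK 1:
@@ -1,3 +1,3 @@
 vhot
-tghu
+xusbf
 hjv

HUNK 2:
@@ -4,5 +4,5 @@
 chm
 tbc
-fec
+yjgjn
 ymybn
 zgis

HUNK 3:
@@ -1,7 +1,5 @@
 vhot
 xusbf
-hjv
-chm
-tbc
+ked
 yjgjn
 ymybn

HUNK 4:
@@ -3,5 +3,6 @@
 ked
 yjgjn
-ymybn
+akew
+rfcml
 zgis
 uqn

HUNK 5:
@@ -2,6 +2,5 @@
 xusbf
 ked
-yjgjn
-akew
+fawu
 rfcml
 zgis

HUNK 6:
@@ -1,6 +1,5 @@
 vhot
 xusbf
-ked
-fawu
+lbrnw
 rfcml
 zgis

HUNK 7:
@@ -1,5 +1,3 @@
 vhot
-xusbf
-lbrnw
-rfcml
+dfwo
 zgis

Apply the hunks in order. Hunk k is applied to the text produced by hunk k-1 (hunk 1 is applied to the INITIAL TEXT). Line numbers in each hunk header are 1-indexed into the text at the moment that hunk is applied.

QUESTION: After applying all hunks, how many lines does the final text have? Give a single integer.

Hunk 1: at line 1 remove [tghu] add [xusbf] -> 9 lines: vhot xusbf hjv chm tbc fec ymybn zgis uqn
Hunk 2: at line 4 remove [fec] add [yjgjn] -> 9 lines: vhot xusbf hjv chm tbc yjgjn ymybn zgis uqn
Hunk 3: at line 1 remove [hjv,chm,tbc] add [ked] -> 7 lines: vhot xusbf ked yjgjn ymybn zgis uqn
Hunk 4: at line 3 remove [ymybn] add [akew,rfcml] -> 8 lines: vhot xusbf ked yjgjn akew rfcml zgis uqn
Hunk 5: at line 2 remove [yjgjn,akew] add [fawu] -> 7 lines: vhot xusbf ked fawu rfcml zgis uqn
Hunk 6: at line 1 remove [ked,fawu] add [lbrnw] -> 6 lines: vhot xusbf lbrnw rfcml zgis uqn
Hunk 7: at line 1 remove [xusbf,lbrnw,rfcml] add [dfwo] -> 4 lines: vhot dfwo zgis uqn
Final line count: 4

Answer: 4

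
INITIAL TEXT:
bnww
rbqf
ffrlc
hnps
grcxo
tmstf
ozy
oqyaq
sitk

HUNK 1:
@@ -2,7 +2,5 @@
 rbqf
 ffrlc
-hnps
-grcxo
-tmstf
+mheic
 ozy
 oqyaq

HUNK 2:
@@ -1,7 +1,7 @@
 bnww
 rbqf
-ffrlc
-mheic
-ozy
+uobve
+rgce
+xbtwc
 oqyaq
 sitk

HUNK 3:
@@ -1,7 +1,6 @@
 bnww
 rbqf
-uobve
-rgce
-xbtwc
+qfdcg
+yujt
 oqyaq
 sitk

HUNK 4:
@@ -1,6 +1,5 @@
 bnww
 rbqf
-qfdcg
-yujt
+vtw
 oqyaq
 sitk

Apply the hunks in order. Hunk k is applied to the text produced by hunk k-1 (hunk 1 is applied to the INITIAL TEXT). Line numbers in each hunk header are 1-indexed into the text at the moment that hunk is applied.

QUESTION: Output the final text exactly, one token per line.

Answer: bnww
rbqf
vtw
oqyaq
sitk

Derivation:
Hunk 1: at line 2 remove [hnps,grcxo,tmstf] add [mheic] -> 7 lines: bnww rbqf ffrlc mheic ozy oqyaq sitk
Hunk 2: at line 1 remove [ffrlc,mheic,ozy] add [uobve,rgce,xbtwc] -> 7 lines: bnww rbqf uobve rgce xbtwc oqyaq sitk
Hunk 3: at line 1 remove [uobve,rgce,xbtwc] add [qfdcg,yujt] -> 6 lines: bnww rbqf qfdcg yujt oqyaq sitk
Hunk 4: at line 1 remove [qfdcg,yujt] add [vtw] -> 5 lines: bnww rbqf vtw oqyaq sitk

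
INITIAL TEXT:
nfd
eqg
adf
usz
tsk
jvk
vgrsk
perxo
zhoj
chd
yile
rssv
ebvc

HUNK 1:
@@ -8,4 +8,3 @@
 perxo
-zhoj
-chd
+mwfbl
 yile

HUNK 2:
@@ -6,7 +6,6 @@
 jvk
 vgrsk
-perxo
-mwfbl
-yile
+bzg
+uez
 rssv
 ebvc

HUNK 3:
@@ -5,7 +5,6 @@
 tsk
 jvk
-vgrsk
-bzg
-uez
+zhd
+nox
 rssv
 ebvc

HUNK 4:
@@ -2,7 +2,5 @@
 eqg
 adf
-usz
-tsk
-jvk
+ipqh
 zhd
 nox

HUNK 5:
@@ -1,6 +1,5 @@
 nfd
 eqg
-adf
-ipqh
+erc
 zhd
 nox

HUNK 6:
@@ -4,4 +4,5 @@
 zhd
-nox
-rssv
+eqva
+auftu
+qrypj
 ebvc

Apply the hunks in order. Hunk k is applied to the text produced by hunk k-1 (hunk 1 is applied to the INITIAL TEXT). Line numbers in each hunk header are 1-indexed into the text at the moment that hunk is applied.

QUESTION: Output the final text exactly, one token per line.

Hunk 1: at line 8 remove [zhoj,chd] add [mwfbl] -> 12 lines: nfd eqg adf usz tsk jvk vgrsk perxo mwfbl yile rssv ebvc
Hunk 2: at line 6 remove [perxo,mwfbl,yile] add [bzg,uez] -> 11 lines: nfd eqg adf usz tsk jvk vgrsk bzg uez rssv ebvc
Hunk 3: at line 5 remove [vgrsk,bzg,uez] add [zhd,nox] -> 10 lines: nfd eqg adf usz tsk jvk zhd nox rssv ebvc
Hunk 4: at line 2 remove [usz,tsk,jvk] add [ipqh] -> 8 lines: nfd eqg adf ipqh zhd nox rssv ebvc
Hunk 5: at line 1 remove [adf,ipqh] add [erc] -> 7 lines: nfd eqg erc zhd nox rssv ebvc
Hunk 6: at line 4 remove [nox,rssv] add [eqva,auftu,qrypj] -> 8 lines: nfd eqg erc zhd eqva auftu qrypj ebvc

Answer: nfd
eqg
erc
zhd
eqva
auftu
qrypj
ebvc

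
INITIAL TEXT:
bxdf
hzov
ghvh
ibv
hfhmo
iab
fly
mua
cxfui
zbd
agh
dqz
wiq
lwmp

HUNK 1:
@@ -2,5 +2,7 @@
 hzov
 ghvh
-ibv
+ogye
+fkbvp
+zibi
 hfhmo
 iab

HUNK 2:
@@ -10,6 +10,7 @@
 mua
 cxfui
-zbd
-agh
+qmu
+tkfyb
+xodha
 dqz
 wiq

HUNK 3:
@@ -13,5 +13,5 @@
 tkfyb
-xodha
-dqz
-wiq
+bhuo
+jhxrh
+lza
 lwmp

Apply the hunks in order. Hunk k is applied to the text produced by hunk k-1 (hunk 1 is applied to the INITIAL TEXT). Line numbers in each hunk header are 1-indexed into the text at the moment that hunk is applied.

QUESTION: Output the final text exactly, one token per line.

Hunk 1: at line 2 remove [ibv] add [ogye,fkbvp,zibi] -> 16 lines: bxdf hzov ghvh ogye fkbvp zibi hfhmo iab fly mua cxfui zbd agh dqz wiq lwmp
Hunk 2: at line 10 remove [zbd,agh] add [qmu,tkfyb,xodha] -> 17 lines: bxdf hzov ghvh ogye fkbvp zibi hfhmo iab fly mua cxfui qmu tkfyb xodha dqz wiq lwmp
Hunk 3: at line 13 remove [xodha,dqz,wiq] add [bhuo,jhxrh,lza] -> 17 lines: bxdf hzov ghvh ogye fkbvp zibi hfhmo iab fly mua cxfui qmu tkfyb bhuo jhxrh lza lwmp

Answer: bxdf
hzov
ghvh
ogye
fkbvp
zibi
hfhmo
iab
fly
mua
cxfui
qmu
tkfyb
bhuo
jhxrh
lza
lwmp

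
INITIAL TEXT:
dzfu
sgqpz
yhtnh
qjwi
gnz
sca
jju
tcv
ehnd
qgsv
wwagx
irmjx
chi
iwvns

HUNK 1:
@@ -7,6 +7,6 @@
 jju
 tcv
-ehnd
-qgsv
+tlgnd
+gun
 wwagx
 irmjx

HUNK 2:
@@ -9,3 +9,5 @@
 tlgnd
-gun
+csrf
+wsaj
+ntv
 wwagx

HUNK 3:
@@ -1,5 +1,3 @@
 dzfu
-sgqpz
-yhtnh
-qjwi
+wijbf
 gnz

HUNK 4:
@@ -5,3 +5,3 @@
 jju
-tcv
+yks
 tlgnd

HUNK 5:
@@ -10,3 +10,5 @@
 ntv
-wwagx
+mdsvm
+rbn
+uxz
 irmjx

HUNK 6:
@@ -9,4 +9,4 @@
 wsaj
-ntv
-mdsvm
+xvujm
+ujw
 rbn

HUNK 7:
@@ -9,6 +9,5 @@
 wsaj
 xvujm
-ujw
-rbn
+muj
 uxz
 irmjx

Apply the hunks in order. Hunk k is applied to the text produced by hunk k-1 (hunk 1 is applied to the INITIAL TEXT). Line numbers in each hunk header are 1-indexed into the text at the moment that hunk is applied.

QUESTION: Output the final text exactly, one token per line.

Answer: dzfu
wijbf
gnz
sca
jju
yks
tlgnd
csrf
wsaj
xvujm
muj
uxz
irmjx
chi
iwvns

Derivation:
Hunk 1: at line 7 remove [ehnd,qgsv] add [tlgnd,gun] -> 14 lines: dzfu sgqpz yhtnh qjwi gnz sca jju tcv tlgnd gun wwagx irmjx chi iwvns
Hunk 2: at line 9 remove [gun] add [csrf,wsaj,ntv] -> 16 lines: dzfu sgqpz yhtnh qjwi gnz sca jju tcv tlgnd csrf wsaj ntv wwagx irmjx chi iwvns
Hunk 3: at line 1 remove [sgqpz,yhtnh,qjwi] add [wijbf] -> 14 lines: dzfu wijbf gnz sca jju tcv tlgnd csrf wsaj ntv wwagx irmjx chi iwvns
Hunk 4: at line 5 remove [tcv] add [yks] -> 14 lines: dzfu wijbf gnz sca jju yks tlgnd csrf wsaj ntv wwagx irmjx chi iwvns
Hunk 5: at line 10 remove [wwagx] add [mdsvm,rbn,uxz] -> 16 lines: dzfu wijbf gnz sca jju yks tlgnd csrf wsaj ntv mdsvm rbn uxz irmjx chi iwvns
Hunk 6: at line 9 remove [ntv,mdsvm] add [xvujm,ujw] -> 16 lines: dzfu wijbf gnz sca jju yks tlgnd csrf wsaj xvujm ujw rbn uxz irmjx chi iwvns
Hunk 7: at line 9 remove [ujw,rbn] add [muj] -> 15 lines: dzfu wijbf gnz sca jju yks tlgnd csrf wsaj xvujm muj uxz irmjx chi iwvns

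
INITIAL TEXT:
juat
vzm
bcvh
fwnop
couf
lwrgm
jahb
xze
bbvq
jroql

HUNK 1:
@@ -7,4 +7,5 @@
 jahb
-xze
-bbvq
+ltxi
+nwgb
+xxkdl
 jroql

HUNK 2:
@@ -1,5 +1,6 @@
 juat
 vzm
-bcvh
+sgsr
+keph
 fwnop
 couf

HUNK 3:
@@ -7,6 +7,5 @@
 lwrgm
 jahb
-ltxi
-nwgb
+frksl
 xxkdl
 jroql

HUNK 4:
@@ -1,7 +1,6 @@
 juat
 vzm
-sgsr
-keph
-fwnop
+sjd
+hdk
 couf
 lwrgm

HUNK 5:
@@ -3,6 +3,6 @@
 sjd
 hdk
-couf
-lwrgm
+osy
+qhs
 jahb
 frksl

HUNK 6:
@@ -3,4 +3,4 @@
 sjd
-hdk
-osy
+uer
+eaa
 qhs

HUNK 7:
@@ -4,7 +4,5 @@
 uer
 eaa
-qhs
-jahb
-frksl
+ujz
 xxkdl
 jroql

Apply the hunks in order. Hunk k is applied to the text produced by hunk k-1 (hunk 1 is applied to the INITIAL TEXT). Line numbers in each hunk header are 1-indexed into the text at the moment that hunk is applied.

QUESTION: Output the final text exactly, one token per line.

Hunk 1: at line 7 remove [xze,bbvq] add [ltxi,nwgb,xxkdl] -> 11 lines: juat vzm bcvh fwnop couf lwrgm jahb ltxi nwgb xxkdl jroql
Hunk 2: at line 1 remove [bcvh] add [sgsr,keph] -> 12 lines: juat vzm sgsr keph fwnop couf lwrgm jahb ltxi nwgb xxkdl jroql
Hunk 3: at line 7 remove [ltxi,nwgb] add [frksl] -> 11 lines: juat vzm sgsr keph fwnop couf lwrgm jahb frksl xxkdl jroql
Hunk 4: at line 1 remove [sgsr,keph,fwnop] add [sjd,hdk] -> 10 lines: juat vzm sjd hdk couf lwrgm jahb frksl xxkdl jroql
Hunk 5: at line 3 remove [couf,lwrgm] add [osy,qhs] -> 10 lines: juat vzm sjd hdk osy qhs jahb frksl xxkdl jroql
Hunk 6: at line 3 remove [hdk,osy] add [uer,eaa] -> 10 lines: juat vzm sjd uer eaa qhs jahb frksl xxkdl jroql
Hunk 7: at line 4 remove [qhs,jahb,frksl] add [ujz] -> 8 lines: juat vzm sjd uer eaa ujz xxkdl jroql

Answer: juat
vzm
sjd
uer
eaa
ujz
xxkdl
jroql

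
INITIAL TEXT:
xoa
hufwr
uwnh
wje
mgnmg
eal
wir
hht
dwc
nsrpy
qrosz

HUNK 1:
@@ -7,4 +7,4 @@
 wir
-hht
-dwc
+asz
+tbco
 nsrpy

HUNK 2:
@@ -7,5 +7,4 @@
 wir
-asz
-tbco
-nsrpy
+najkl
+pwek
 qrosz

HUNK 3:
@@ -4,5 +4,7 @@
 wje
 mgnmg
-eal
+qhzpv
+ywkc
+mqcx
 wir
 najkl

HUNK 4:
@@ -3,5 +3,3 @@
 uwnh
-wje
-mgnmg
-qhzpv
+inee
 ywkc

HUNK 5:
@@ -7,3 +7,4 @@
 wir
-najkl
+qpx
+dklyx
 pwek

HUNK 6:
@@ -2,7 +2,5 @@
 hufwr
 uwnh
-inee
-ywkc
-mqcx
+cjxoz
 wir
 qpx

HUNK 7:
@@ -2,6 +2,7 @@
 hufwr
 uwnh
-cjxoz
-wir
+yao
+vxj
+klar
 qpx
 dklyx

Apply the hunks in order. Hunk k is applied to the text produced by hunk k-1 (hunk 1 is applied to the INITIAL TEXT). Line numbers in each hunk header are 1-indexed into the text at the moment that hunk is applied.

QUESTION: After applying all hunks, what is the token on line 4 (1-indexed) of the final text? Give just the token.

Hunk 1: at line 7 remove [hht,dwc] add [asz,tbco] -> 11 lines: xoa hufwr uwnh wje mgnmg eal wir asz tbco nsrpy qrosz
Hunk 2: at line 7 remove [asz,tbco,nsrpy] add [najkl,pwek] -> 10 lines: xoa hufwr uwnh wje mgnmg eal wir najkl pwek qrosz
Hunk 3: at line 4 remove [eal] add [qhzpv,ywkc,mqcx] -> 12 lines: xoa hufwr uwnh wje mgnmg qhzpv ywkc mqcx wir najkl pwek qrosz
Hunk 4: at line 3 remove [wje,mgnmg,qhzpv] add [inee] -> 10 lines: xoa hufwr uwnh inee ywkc mqcx wir najkl pwek qrosz
Hunk 5: at line 7 remove [najkl] add [qpx,dklyx] -> 11 lines: xoa hufwr uwnh inee ywkc mqcx wir qpx dklyx pwek qrosz
Hunk 6: at line 2 remove [inee,ywkc,mqcx] add [cjxoz] -> 9 lines: xoa hufwr uwnh cjxoz wir qpx dklyx pwek qrosz
Hunk 7: at line 2 remove [cjxoz,wir] add [yao,vxj,klar] -> 10 lines: xoa hufwr uwnh yao vxj klar qpx dklyx pwek qrosz
Final line 4: yao

Answer: yao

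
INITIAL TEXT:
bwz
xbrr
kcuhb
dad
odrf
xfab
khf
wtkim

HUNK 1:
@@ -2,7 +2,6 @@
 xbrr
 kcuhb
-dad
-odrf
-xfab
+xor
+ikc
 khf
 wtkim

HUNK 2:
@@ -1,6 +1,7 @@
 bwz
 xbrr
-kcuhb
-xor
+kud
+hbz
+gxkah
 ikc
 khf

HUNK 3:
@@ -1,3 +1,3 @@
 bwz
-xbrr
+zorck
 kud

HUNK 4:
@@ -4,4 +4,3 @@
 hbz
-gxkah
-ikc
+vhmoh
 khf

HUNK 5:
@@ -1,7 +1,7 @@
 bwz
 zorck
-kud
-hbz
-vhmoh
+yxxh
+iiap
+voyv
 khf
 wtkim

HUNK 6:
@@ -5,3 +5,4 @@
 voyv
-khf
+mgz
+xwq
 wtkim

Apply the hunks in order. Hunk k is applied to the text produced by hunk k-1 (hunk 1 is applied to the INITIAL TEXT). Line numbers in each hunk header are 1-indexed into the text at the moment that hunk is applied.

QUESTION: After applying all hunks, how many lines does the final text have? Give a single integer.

Hunk 1: at line 2 remove [dad,odrf,xfab] add [xor,ikc] -> 7 lines: bwz xbrr kcuhb xor ikc khf wtkim
Hunk 2: at line 1 remove [kcuhb,xor] add [kud,hbz,gxkah] -> 8 lines: bwz xbrr kud hbz gxkah ikc khf wtkim
Hunk 3: at line 1 remove [xbrr] add [zorck] -> 8 lines: bwz zorck kud hbz gxkah ikc khf wtkim
Hunk 4: at line 4 remove [gxkah,ikc] add [vhmoh] -> 7 lines: bwz zorck kud hbz vhmoh khf wtkim
Hunk 5: at line 1 remove [kud,hbz,vhmoh] add [yxxh,iiap,voyv] -> 7 lines: bwz zorck yxxh iiap voyv khf wtkim
Hunk 6: at line 5 remove [khf] add [mgz,xwq] -> 8 lines: bwz zorck yxxh iiap voyv mgz xwq wtkim
Final line count: 8

Answer: 8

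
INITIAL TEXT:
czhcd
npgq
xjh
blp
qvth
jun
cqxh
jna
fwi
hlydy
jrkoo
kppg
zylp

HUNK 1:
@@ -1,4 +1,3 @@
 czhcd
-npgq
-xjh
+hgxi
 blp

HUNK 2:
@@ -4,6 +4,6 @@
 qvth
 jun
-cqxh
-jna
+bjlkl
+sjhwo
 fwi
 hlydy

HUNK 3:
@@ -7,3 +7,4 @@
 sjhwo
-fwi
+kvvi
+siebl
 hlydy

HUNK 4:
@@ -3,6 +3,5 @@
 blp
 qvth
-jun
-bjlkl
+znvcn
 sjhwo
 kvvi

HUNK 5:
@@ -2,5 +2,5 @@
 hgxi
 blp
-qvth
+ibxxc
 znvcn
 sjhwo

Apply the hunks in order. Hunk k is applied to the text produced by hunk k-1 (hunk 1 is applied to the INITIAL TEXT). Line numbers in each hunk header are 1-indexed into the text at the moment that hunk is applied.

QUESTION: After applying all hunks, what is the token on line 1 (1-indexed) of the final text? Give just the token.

Answer: czhcd

Derivation:
Hunk 1: at line 1 remove [npgq,xjh] add [hgxi] -> 12 lines: czhcd hgxi blp qvth jun cqxh jna fwi hlydy jrkoo kppg zylp
Hunk 2: at line 4 remove [cqxh,jna] add [bjlkl,sjhwo] -> 12 lines: czhcd hgxi blp qvth jun bjlkl sjhwo fwi hlydy jrkoo kppg zylp
Hunk 3: at line 7 remove [fwi] add [kvvi,siebl] -> 13 lines: czhcd hgxi blp qvth jun bjlkl sjhwo kvvi siebl hlydy jrkoo kppg zylp
Hunk 4: at line 3 remove [jun,bjlkl] add [znvcn] -> 12 lines: czhcd hgxi blp qvth znvcn sjhwo kvvi siebl hlydy jrkoo kppg zylp
Hunk 5: at line 2 remove [qvth] add [ibxxc] -> 12 lines: czhcd hgxi blp ibxxc znvcn sjhwo kvvi siebl hlydy jrkoo kppg zylp
Final line 1: czhcd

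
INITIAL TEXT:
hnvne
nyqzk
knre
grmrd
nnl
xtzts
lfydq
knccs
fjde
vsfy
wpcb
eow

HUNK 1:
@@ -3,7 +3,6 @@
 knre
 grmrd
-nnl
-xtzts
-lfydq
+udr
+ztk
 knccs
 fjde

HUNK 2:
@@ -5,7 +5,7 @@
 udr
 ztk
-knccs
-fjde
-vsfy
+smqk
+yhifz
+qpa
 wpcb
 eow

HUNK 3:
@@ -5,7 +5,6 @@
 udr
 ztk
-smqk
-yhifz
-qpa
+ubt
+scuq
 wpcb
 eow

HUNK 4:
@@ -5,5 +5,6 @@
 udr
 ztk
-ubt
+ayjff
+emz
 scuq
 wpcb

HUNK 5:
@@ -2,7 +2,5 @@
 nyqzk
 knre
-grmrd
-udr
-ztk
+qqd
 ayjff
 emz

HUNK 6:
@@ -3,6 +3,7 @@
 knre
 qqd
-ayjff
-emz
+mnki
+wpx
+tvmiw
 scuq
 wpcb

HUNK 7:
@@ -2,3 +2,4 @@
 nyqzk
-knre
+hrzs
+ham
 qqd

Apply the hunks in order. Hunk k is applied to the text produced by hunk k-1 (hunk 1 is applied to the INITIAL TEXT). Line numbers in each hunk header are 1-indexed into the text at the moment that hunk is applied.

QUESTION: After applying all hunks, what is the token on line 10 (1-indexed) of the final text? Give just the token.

Hunk 1: at line 3 remove [nnl,xtzts,lfydq] add [udr,ztk] -> 11 lines: hnvne nyqzk knre grmrd udr ztk knccs fjde vsfy wpcb eow
Hunk 2: at line 5 remove [knccs,fjde,vsfy] add [smqk,yhifz,qpa] -> 11 lines: hnvne nyqzk knre grmrd udr ztk smqk yhifz qpa wpcb eow
Hunk 3: at line 5 remove [smqk,yhifz,qpa] add [ubt,scuq] -> 10 lines: hnvne nyqzk knre grmrd udr ztk ubt scuq wpcb eow
Hunk 4: at line 5 remove [ubt] add [ayjff,emz] -> 11 lines: hnvne nyqzk knre grmrd udr ztk ayjff emz scuq wpcb eow
Hunk 5: at line 2 remove [grmrd,udr,ztk] add [qqd] -> 9 lines: hnvne nyqzk knre qqd ayjff emz scuq wpcb eow
Hunk 6: at line 3 remove [ayjff,emz] add [mnki,wpx,tvmiw] -> 10 lines: hnvne nyqzk knre qqd mnki wpx tvmiw scuq wpcb eow
Hunk 7: at line 2 remove [knre] add [hrzs,ham] -> 11 lines: hnvne nyqzk hrzs ham qqd mnki wpx tvmiw scuq wpcb eow
Final line 10: wpcb

Answer: wpcb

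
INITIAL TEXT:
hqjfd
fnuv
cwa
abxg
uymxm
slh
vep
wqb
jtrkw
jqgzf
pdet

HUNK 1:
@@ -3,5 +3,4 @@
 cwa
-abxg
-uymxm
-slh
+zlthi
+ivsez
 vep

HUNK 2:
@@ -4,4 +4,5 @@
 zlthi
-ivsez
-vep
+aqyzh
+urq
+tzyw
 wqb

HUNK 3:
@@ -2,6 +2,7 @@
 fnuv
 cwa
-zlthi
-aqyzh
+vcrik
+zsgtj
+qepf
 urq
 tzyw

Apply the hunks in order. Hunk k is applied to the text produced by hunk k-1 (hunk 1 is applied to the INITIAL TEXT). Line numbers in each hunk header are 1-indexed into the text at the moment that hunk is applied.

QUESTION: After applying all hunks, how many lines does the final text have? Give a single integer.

Answer: 12

Derivation:
Hunk 1: at line 3 remove [abxg,uymxm,slh] add [zlthi,ivsez] -> 10 lines: hqjfd fnuv cwa zlthi ivsez vep wqb jtrkw jqgzf pdet
Hunk 2: at line 4 remove [ivsez,vep] add [aqyzh,urq,tzyw] -> 11 lines: hqjfd fnuv cwa zlthi aqyzh urq tzyw wqb jtrkw jqgzf pdet
Hunk 3: at line 2 remove [zlthi,aqyzh] add [vcrik,zsgtj,qepf] -> 12 lines: hqjfd fnuv cwa vcrik zsgtj qepf urq tzyw wqb jtrkw jqgzf pdet
Final line count: 12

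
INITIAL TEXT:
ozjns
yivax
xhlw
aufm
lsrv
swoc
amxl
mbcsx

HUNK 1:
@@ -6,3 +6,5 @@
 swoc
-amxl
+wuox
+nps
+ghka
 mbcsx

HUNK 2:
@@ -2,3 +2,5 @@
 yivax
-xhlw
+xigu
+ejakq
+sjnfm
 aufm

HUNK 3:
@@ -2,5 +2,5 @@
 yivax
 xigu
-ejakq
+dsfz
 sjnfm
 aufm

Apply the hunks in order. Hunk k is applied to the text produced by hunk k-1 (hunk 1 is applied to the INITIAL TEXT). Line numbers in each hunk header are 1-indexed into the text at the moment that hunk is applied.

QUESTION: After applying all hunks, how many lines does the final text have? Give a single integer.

Hunk 1: at line 6 remove [amxl] add [wuox,nps,ghka] -> 10 lines: ozjns yivax xhlw aufm lsrv swoc wuox nps ghka mbcsx
Hunk 2: at line 2 remove [xhlw] add [xigu,ejakq,sjnfm] -> 12 lines: ozjns yivax xigu ejakq sjnfm aufm lsrv swoc wuox nps ghka mbcsx
Hunk 3: at line 2 remove [ejakq] add [dsfz] -> 12 lines: ozjns yivax xigu dsfz sjnfm aufm lsrv swoc wuox nps ghka mbcsx
Final line count: 12

Answer: 12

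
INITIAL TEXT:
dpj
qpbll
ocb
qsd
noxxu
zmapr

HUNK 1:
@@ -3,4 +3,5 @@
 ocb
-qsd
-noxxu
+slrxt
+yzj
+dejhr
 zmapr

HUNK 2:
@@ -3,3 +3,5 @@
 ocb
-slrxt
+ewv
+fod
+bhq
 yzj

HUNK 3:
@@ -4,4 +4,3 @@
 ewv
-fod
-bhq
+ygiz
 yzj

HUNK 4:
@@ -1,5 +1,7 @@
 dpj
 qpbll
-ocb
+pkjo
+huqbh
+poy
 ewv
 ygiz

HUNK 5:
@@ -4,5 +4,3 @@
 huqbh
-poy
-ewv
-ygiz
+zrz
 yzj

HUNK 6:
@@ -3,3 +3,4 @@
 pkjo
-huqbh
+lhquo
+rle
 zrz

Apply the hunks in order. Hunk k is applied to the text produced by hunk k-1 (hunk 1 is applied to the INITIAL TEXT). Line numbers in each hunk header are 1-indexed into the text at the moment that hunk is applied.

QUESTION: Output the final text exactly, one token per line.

Hunk 1: at line 3 remove [qsd,noxxu] add [slrxt,yzj,dejhr] -> 7 lines: dpj qpbll ocb slrxt yzj dejhr zmapr
Hunk 2: at line 3 remove [slrxt] add [ewv,fod,bhq] -> 9 lines: dpj qpbll ocb ewv fod bhq yzj dejhr zmapr
Hunk 3: at line 4 remove [fod,bhq] add [ygiz] -> 8 lines: dpj qpbll ocb ewv ygiz yzj dejhr zmapr
Hunk 4: at line 1 remove [ocb] add [pkjo,huqbh,poy] -> 10 lines: dpj qpbll pkjo huqbh poy ewv ygiz yzj dejhr zmapr
Hunk 5: at line 4 remove [poy,ewv,ygiz] add [zrz] -> 8 lines: dpj qpbll pkjo huqbh zrz yzj dejhr zmapr
Hunk 6: at line 3 remove [huqbh] add [lhquo,rle] -> 9 lines: dpj qpbll pkjo lhquo rle zrz yzj dejhr zmapr

Answer: dpj
qpbll
pkjo
lhquo
rle
zrz
yzj
dejhr
zmapr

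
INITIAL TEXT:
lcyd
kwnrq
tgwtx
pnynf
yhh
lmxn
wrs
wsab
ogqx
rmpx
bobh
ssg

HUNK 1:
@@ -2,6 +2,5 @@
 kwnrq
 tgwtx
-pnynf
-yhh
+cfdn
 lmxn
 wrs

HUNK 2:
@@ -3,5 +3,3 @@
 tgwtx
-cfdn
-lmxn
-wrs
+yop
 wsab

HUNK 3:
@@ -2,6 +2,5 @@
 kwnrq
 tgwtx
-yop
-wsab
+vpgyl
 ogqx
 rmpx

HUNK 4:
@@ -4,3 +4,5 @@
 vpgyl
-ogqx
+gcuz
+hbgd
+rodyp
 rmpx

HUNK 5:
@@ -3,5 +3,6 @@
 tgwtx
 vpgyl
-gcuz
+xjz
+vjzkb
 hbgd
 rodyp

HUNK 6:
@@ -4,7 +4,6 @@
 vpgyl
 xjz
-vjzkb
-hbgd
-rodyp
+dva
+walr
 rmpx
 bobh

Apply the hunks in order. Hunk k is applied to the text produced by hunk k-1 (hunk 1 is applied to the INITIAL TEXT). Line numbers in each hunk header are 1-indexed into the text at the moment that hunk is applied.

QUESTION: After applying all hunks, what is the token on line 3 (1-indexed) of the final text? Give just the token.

Answer: tgwtx

Derivation:
Hunk 1: at line 2 remove [pnynf,yhh] add [cfdn] -> 11 lines: lcyd kwnrq tgwtx cfdn lmxn wrs wsab ogqx rmpx bobh ssg
Hunk 2: at line 3 remove [cfdn,lmxn,wrs] add [yop] -> 9 lines: lcyd kwnrq tgwtx yop wsab ogqx rmpx bobh ssg
Hunk 3: at line 2 remove [yop,wsab] add [vpgyl] -> 8 lines: lcyd kwnrq tgwtx vpgyl ogqx rmpx bobh ssg
Hunk 4: at line 4 remove [ogqx] add [gcuz,hbgd,rodyp] -> 10 lines: lcyd kwnrq tgwtx vpgyl gcuz hbgd rodyp rmpx bobh ssg
Hunk 5: at line 3 remove [gcuz] add [xjz,vjzkb] -> 11 lines: lcyd kwnrq tgwtx vpgyl xjz vjzkb hbgd rodyp rmpx bobh ssg
Hunk 6: at line 4 remove [vjzkb,hbgd,rodyp] add [dva,walr] -> 10 lines: lcyd kwnrq tgwtx vpgyl xjz dva walr rmpx bobh ssg
Final line 3: tgwtx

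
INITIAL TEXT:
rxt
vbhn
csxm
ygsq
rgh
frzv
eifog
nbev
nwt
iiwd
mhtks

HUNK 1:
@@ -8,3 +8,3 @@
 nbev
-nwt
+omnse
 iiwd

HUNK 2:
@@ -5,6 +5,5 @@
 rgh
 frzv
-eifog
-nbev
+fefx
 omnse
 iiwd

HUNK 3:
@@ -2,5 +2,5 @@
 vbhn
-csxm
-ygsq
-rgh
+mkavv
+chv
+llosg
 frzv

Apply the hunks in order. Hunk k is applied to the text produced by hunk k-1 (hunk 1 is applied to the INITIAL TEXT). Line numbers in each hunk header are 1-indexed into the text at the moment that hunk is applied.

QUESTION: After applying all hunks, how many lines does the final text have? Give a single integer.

Hunk 1: at line 8 remove [nwt] add [omnse] -> 11 lines: rxt vbhn csxm ygsq rgh frzv eifog nbev omnse iiwd mhtks
Hunk 2: at line 5 remove [eifog,nbev] add [fefx] -> 10 lines: rxt vbhn csxm ygsq rgh frzv fefx omnse iiwd mhtks
Hunk 3: at line 2 remove [csxm,ygsq,rgh] add [mkavv,chv,llosg] -> 10 lines: rxt vbhn mkavv chv llosg frzv fefx omnse iiwd mhtks
Final line count: 10

Answer: 10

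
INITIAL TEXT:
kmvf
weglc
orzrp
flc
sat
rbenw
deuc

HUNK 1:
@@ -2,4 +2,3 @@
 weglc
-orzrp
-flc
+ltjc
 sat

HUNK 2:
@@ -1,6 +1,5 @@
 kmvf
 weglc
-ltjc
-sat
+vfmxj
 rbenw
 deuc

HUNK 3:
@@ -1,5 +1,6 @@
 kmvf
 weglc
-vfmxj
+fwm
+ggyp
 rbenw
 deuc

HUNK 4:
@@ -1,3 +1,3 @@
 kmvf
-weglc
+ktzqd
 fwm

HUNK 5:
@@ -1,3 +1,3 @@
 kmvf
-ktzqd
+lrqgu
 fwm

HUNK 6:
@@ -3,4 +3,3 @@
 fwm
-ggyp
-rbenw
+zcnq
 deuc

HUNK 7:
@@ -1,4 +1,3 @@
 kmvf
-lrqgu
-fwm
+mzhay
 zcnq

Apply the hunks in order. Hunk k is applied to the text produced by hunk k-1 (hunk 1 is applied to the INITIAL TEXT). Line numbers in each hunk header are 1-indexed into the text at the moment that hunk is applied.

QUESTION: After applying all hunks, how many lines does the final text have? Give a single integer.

Answer: 4

Derivation:
Hunk 1: at line 2 remove [orzrp,flc] add [ltjc] -> 6 lines: kmvf weglc ltjc sat rbenw deuc
Hunk 2: at line 1 remove [ltjc,sat] add [vfmxj] -> 5 lines: kmvf weglc vfmxj rbenw deuc
Hunk 3: at line 1 remove [vfmxj] add [fwm,ggyp] -> 6 lines: kmvf weglc fwm ggyp rbenw deuc
Hunk 4: at line 1 remove [weglc] add [ktzqd] -> 6 lines: kmvf ktzqd fwm ggyp rbenw deuc
Hunk 5: at line 1 remove [ktzqd] add [lrqgu] -> 6 lines: kmvf lrqgu fwm ggyp rbenw deuc
Hunk 6: at line 3 remove [ggyp,rbenw] add [zcnq] -> 5 lines: kmvf lrqgu fwm zcnq deuc
Hunk 7: at line 1 remove [lrqgu,fwm] add [mzhay] -> 4 lines: kmvf mzhay zcnq deuc
Final line count: 4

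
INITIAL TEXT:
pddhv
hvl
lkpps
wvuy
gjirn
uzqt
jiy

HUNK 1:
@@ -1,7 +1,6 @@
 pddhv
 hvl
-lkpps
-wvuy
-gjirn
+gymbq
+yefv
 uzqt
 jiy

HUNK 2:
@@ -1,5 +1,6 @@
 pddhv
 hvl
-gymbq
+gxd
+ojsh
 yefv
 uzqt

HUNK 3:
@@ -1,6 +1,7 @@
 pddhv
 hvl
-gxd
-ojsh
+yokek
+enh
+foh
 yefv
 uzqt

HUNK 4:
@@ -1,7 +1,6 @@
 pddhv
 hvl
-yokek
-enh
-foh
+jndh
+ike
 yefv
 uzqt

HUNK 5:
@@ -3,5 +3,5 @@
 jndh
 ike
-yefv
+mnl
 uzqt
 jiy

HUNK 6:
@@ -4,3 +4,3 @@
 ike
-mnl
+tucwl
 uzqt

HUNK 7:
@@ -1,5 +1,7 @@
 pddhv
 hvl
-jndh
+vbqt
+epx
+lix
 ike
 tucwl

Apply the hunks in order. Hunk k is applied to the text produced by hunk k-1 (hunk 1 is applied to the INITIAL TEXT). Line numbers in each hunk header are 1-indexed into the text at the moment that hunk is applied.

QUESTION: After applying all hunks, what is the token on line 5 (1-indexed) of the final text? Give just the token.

Hunk 1: at line 1 remove [lkpps,wvuy,gjirn] add [gymbq,yefv] -> 6 lines: pddhv hvl gymbq yefv uzqt jiy
Hunk 2: at line 1 remove [gymbq] add [gxd,ojsh] -> 7 lines: pddhv hvl gxd ojsh yefv uzqt jiy
Hunk 3: at line 1 remove [gxd,ojsh] add [yokek,enh,foh] -> 8 lines: pddhv hvl yokek enh foh yefv uzqt jiy
Hunk 4: at line 1 remove [yokek,enh,foh] add [jndh,ike] -> 7 lines: pddhv hvl jndh ike yefv uzqt jiy
Hunk 5: at line 3 remove [yefv] add [mnl] -> 7 lines: pddhv hvl jndh ike mnl uzqt jiy
Hunk 6: at line 4 remove [mnl] add [tucwl] -> 7 lines: pddhv hvl jndh ike tucwl uzqt jiy
Hunk 7: at line 1 remove [jndh] add [vbqt,epx,lix] -> 9 lines: pddhv hvl vbqt epx lix ike tucwl uzqt jiy
Final line 5: lix

Answer: lix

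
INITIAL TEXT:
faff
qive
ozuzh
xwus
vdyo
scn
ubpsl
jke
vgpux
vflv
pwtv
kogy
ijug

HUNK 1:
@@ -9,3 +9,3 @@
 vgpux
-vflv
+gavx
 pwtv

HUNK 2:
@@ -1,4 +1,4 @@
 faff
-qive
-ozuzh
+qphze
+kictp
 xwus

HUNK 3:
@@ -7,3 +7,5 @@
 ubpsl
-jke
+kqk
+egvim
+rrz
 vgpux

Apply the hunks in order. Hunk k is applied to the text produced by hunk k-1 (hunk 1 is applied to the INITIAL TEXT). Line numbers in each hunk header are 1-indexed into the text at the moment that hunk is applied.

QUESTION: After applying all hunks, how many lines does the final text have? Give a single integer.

Hunk 1: at line 9 remove [vflv] add [gavx] -> 13 lines: faff qive ozuzh xwus vdyo scn ubpsl jke vgpux gavx pwtv kogy ijug
Hunk 2: at line 1 remove [qive,ozuzh] add [qphze,kictp] -> 13 lines: faff qphze kictp xwus vdyo scn ubpsl jke vgpux gavx pwtv kogy ijug
Hunk 3: at line 7 remove [jke] add [kqk,egvim,rrz] -> 15 lines: faff qphze kictp xwus vdyo scn ubpsl kqk egvim rrz vgpux gavx pwtv kogy ijug
Final line count: 15

Answer: 15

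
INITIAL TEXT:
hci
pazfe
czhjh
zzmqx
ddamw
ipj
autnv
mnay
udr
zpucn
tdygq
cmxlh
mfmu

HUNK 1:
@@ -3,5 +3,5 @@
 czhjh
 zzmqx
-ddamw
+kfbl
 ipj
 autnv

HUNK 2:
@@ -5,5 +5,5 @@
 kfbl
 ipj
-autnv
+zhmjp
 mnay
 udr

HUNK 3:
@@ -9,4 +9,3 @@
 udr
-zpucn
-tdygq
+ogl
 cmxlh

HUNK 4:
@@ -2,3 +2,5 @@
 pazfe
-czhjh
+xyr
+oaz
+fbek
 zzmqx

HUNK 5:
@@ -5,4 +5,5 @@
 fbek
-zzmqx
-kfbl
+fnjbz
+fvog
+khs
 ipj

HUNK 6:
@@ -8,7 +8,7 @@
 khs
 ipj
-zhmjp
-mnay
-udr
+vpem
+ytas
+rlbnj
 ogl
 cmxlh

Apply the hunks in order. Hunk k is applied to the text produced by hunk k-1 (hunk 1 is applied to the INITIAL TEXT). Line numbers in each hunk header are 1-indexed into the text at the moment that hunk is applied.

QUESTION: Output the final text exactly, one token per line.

Hunk 1: at line 3 remove [ddamw] add [kfbl] -> 13 lines: hci pazfe czhjh zzmqx kfbl ipj autnv mnay udr zpucn tdygq cmxlh mfmu
Hunk 2: at line 5 remove [autnv] add [zhmjp] -> 13 lines: hci pazfe czhjh zzmqx kfbl ipj zhmjp mnay udr zpucn tdygq cmxlh mfmu
Hunk 3: at line 9 remove [zpucn,tdygq] add [ogl] -> 12 lines: hci pazfe czhjh zzmqx kfbl ipj zhmjp mnay udr ogl cmxlh mfmu
Hunk 4: at line 2 remove [czhjh] add [xyr,oaz,fbek] -> 14 lines: hci pazfe xyr oaz fbek zzmqx kfbl ipj zhmjp mnay udr ogl cmxlh mfmu
Hunk 5: at line 5 remove [zzmqx,kfbl] add [fnjbz,fvog,khs] -> 15 lines: hci pazfe xyr oaz fbek fnjbz fvog khs ipj zhmjp mnay udr ogl cmxlh mfmu
Hunk 6: at line 8 remove [zhmjp,mnay,udr] add [vpem,ytas,rlbnj] -> 15 lines: hci pazfe xyr oaz fbek fnjbz fvog khs ipj vpem ytas rlbnj ogl cmxlh mfmu

Answer: hci
pazfe
xyr
oaz
fbek
fnjbz
fvog
khs
ipj
vpem
ytas
rlbnj
ogl
cmxlh
mfmu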